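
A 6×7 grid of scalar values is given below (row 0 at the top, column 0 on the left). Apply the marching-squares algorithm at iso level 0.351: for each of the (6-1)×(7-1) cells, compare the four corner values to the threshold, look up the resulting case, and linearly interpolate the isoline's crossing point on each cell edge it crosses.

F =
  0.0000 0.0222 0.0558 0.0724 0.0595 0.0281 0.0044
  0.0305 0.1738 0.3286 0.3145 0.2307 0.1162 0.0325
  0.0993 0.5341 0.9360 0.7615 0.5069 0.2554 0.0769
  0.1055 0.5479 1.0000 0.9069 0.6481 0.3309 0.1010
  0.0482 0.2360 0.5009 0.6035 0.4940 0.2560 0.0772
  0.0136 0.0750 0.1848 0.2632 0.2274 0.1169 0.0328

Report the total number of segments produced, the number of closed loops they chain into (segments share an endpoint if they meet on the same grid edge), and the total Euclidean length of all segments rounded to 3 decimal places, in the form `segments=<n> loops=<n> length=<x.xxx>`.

cell (1,0): code 0100 → (1.492,1.000)–(2.000,0.579)
cell (1,1): code 1100 → (1.037,2.000)–(1.492,1.000)
cell (1,2): code 1100 → (1.082,3.000)–(1.037,2.000)
cell (1,3): code 1100 → (1.436,4.000)–(1.082,3.000)
cell (1,4): code 1000 → (2.000,4.620)–(1.436,4.000)
cell (2,0): code 0110 → (2.000,0.579)–(3.000,0.555)
cell (2,4): code 1001 → (3.000,4.937)–(2.000,4.620)
cell (3,0): code 0010 → (3.000,0.555)–(3.631,1.000)
cell (3,1): code 0111 → (3.631,1.000)–(4.000,1.434)
cell (3,4): code 1001 → (4.000,4.601)–(3.000,4.937)
cell (4,1): code 0010 → (4.000,1.434)–(4.474,2.000)
cell (4,2): code 0011 → (4.474,2.000)–(4.742,3.000)
cell (4,3): code 0011 → (4.742,3.000)–(4.536,4.000)
cell (4,4): code 0001 → (4.536,4.000)–(4.000,4.601)
total: 14 segments, chained into 1 closed loop(s), length Σ = 12.704746

segments=14 loops=1 length=12.705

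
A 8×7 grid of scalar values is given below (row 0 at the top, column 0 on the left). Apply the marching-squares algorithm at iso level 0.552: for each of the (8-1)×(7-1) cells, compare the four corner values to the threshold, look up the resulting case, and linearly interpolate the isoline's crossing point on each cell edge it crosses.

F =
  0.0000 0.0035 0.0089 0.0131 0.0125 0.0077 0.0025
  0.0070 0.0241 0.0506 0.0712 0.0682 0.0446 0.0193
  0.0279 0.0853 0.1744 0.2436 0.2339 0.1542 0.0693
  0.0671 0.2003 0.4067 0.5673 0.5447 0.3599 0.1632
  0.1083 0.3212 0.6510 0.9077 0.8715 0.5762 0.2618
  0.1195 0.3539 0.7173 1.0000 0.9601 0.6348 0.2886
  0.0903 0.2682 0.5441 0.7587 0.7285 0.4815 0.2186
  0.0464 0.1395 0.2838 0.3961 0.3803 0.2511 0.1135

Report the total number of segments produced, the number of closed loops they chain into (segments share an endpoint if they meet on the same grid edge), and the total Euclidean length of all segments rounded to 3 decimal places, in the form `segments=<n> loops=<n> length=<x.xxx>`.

cell (2,2): code 0100 → (2.953,3.000)–(3.000,2.905)
cell (2,3): code 1000 → (3.000,3.677)–(2.953,3.000)
cell (3,1): code 0100 → (3.595,2.000)–(4.000,1.700)
cell (3,2): code 1110 → (3.000,2.905)–(3.595,2.000)
cell (3,3): code 1101 → (3.022,4.000)–(3.000,3.677)
cell (3,4): code 1100 → (3.888,5.000)–(3.022,4.000)
cell (3,5): code 1000 → (4.000,5.077)–(3.888,5.000)
cell (4,1): code 0110 → (4.000,1.700)–(5.000,1.545)
cell (4,5): code 1001 → (5.000,5.239)–(4.000,5.077)
cell (5,1): code 0010 → (5.000,1.545)–(5.954,2.000)
cell (5,2): code 0111 → (5.954,2.000)–(6.000,2.037)
cell (5,4): code 1011 → (6.000,4.715)–(5.540,5.000)
cell (5,5): code 0001 → (5.540,5.000)–(5.000,5.239)
cell (6,2): code 0010 → (6.000,2.037)–(6.570,3.000)
cell (6,3): code 0011 → (6.570,3.000)–(6.507,4.000)
cell (6,4): code 0001 → (6.507,4.000)–(6.000,4.715)
total: 16 segments, chained into 1 closed loop(s), length Σ = 11.424423

segments=16 loops=1 length=11.424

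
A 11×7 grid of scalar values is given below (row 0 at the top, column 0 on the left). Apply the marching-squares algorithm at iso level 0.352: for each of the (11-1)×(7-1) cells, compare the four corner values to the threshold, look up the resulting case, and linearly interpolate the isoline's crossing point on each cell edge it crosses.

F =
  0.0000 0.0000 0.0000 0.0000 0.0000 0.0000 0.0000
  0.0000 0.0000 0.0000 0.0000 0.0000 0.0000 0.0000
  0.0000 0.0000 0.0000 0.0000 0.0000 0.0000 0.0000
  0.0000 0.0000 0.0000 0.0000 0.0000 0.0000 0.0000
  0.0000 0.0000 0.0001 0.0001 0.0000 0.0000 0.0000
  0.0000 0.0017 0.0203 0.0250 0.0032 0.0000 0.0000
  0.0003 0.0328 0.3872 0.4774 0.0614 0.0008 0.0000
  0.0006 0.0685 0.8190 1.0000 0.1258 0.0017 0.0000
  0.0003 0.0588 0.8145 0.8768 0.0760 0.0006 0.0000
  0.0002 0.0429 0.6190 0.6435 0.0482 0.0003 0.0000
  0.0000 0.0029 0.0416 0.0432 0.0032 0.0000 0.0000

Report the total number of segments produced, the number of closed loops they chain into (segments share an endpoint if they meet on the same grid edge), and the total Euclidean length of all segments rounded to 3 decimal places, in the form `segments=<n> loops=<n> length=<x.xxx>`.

cell (5,1): code 0100 → (5.904,2.000)–(6.000,1.901)
cell (5,2): code 1100 → (5.723,3.000)–(5.904,2.000)
cell (5,3): code 1000 → (6.000,3.301)–(5.723,3.000)
cell (6,1): code 0110 → (6.000,1.901)–(7.000,1.378)
cell (6,3): code 1001 → (7.000,3.741)–(6.000,3.301)
cell (7,1): code 0110 → (7.000,1.378)–(8.000,1.388)
cell (7,3): code 1001 → (8.000,3.655)–(7.000,3.741)
cell (8,1): code 0110 → (8.000,1.388)–(9.000,1.537)
cell (8,3): code 1001 → (9.000,3.490)–(8.000,3.655)
cell (9,1): code 0010 → (9.000,1.537)–(9.462,2.000)
cell (9,2): code 0011 → (9.462,2.000)–(9.486,3.000)
cell (9,3): code 0001 → (9.486,3.000)–(9.000,3.490)
total: 12 segments, chained into 1 closed loop(s), length Σ = 10.157738

segments=12 loops=1 length=10.158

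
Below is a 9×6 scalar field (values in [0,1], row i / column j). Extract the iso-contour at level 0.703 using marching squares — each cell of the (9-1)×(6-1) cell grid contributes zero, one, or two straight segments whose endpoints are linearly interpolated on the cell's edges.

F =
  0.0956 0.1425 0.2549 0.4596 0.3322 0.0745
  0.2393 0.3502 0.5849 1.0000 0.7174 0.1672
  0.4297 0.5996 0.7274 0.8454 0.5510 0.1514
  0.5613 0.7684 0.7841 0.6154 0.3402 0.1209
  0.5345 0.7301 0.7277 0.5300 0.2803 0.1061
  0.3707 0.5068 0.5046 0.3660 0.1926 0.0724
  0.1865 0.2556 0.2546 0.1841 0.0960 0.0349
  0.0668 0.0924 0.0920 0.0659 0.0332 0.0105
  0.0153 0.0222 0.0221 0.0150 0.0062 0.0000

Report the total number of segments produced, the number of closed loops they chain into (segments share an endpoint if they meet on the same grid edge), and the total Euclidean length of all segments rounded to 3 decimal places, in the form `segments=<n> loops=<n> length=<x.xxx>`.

cell (0,2): code 0100 → (0.450,3.000)–(1.000,2.285)
cell (0,3): code 1100 → (0.963,4.000)–(0.450,3.000)
cell (0,4): code 1000 → (1.000,4.026)–(0.963,4.000)
cell (1,1): code 0100 → (1.829,2.000)–(2.000,1.809)
cell (1,2): code 1110 → (1.000,2.285)–(1.829,2.000)
cell (1,3): code 1011 → (2.000,3.484)–(1.087,4.000)
cell (1,4): code 0001 → (1.087,4.000)–(1.000,4.026)
cell (2,0): code 0100 → (2.613,1.000)–(3.000,0.684)
cell (2,1): code 1110 → (2.000,1.809)–(2.613,1.000)
cell (2,2): code 1011 → (3.000,2.481)–(2.619,3.000)
cell (2,3): code 0001 → (2.619,3.000)–(2.000,3.484)
cell (3,0): code 0110 → (3.000,0.684)–(4.000,0.861)
cell (3,2): code 1001 → (4.000,2.125)–(3.000,2.481)
cell (4,0): code 0010 → (4.000,0.861)–(4.121,1.000)
cell (4,1): code 0011 → (4.121,1.000)–(4.111,2.000)
cell (4,2): code 0001 → (4.111,2.000)–(4.000,2.125)
total: 16 segments, chained into 1 closed loop(s), length Σ = 10.716237

segments=16 loops=1 length=10.716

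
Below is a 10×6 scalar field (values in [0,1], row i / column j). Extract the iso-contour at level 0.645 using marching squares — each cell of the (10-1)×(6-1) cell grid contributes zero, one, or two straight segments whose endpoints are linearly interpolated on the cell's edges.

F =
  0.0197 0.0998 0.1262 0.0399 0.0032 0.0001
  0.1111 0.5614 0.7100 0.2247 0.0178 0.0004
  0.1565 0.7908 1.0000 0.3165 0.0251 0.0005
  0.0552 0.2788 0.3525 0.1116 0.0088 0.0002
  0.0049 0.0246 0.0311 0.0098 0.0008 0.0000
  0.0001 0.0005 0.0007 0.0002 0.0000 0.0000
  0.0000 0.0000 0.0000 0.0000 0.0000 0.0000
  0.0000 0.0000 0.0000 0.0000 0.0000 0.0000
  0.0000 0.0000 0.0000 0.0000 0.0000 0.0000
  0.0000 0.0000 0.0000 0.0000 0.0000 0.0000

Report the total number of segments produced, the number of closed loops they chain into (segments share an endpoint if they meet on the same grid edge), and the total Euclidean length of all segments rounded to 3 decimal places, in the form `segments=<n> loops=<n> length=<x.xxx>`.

segments=8 loops=1 length=5.199

cell (0,1): code 0100 → (0.889,2.000)–(1.000,1.563)
cell (0,2): code 1000 → (1.000,2.134)–(0.889,2.000)
cell (1,0): code 0100 → (1.364,1.000)–(2.000,0.770)
cell (1,1): code 1110 → (1.000,1.563)–(1.364,1.000)
cell (1,2): code 1001 → (2.000,2.519)–(1.000,2.134)
cell (2,0): code 0010 → (2.000,0.770)–(2.285,1.000)
cell (2,1): code 0011 → (2.285,1.000)–(2.548,2.000)
cell (2,2): code 0001 → (2.548,2.000)–(2.000,2.519)
total: 8 segments, chained into 1 closed loop(s), length Σ = 5.198724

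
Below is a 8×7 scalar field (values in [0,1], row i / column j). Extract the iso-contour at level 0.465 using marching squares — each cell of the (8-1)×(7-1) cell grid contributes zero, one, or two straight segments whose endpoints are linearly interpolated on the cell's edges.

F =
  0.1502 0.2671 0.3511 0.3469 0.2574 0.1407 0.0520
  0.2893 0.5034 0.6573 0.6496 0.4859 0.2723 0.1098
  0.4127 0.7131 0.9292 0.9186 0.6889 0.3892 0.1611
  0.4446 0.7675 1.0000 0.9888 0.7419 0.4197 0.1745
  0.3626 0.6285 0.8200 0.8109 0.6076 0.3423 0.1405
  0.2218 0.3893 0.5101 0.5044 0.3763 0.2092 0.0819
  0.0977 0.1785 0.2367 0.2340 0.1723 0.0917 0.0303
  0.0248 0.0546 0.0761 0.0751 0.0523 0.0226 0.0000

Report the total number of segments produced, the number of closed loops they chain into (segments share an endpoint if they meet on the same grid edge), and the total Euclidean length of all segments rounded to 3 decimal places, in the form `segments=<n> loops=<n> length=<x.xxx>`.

cell (0,0): code 0100 → (0.837,1.000)–(1.000,0.821)
cell (0,1): code 1100 → (0.372,2.000)–(0.837,1.000)
cell (0,2): code 1100 → (0.390,3.000)–(0.372,2.000)
cell (0,3): code 1100 → (0.909,4.000)–(0.390,3.000)
cell (0,4): code 1000 → (1.000,4.098)–(0.909,4.000)
cell (1,0): code 0110 → (1.000,0.821)–(2.000,0.174)
cell (1,4): code 1001 → (2.000,4.747)–(1.000,4.098)
cell (2,0): code 0110 → (2.000,0.174)–(3.000,0.063)
cell (2,4): code 1001 → (3.000,4.859)–(2.000,4.747)
cell (3,0): code 0110 → (3.000,0.063)–(4.000,0.385)
cell (3,4): code 1001 → (4.000,4.538)–(3.000,4.859)
cell (4,0): code 0010 → (4.000,0.385)–(4.684,1.000)
cell (4,1): code 0111 → (4.684,1.000)–(5.000,1.627)
cell (4,3): code 1011 → (5.000,3.308)–(4.617,4.000)
cell (4,4): code 0001 → (4.617,4.000)–(4.000,4.538)
cell (5,1): code 0010 → (5.000,1.627)–(5.165,2.000)
cell (5,2): code 0011 → (5.165,2.000)–(5.146,3.000)
cell (5,3): code 0001 → (5.146,3.000)–(5.000,3.308)
total: 18 segments, chained into 1 closed loop(s), length Σ = 15.081701

segments=18 loops=1 length=15.082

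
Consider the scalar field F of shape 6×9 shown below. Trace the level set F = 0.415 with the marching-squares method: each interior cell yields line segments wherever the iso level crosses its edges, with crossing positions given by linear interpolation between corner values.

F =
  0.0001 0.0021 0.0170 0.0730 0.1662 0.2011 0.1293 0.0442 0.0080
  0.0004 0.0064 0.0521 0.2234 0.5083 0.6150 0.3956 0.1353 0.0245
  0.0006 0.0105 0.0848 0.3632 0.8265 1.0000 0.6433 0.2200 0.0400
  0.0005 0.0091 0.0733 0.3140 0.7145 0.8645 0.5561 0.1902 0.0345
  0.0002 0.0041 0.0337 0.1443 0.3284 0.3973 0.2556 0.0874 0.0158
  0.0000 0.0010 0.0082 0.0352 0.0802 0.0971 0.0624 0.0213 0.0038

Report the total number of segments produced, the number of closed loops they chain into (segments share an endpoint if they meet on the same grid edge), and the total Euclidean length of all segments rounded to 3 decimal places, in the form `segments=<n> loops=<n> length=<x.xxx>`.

cell (0,3): code 0100 → (0.727,4.000)–(1.000,3.673)
cell (0,4): code 1100 → (0.517,5.000)–(0.727,4.000)
cell (0,5): code 1000 → (1.000,5.912)–(0.517,5.000)
cell (1,3): code 0110 → (1.000,3.673)–(2.000,3.112)
cell (1,5): code 1101 → (1.078,6.000)–(1.000,5.912)
cell (1,6): code 1000 → (2.000,6.539)–(1.078,6.000)
cell (2,3): code 0110 → (2.000,3.112)–(3.000,3.252)
cell (2,6): code 1001 → (3.000,6.386)–(2.000,6.539)
cell (3,3): code 0010 → (3.000,3.252)–(3.776,4.000)
cell (3,4): code 0011 → (3.776,4.000)–(3.962,5.000)
cell (3,5): code 0011 → (3.962,5.000)–(3.470,6.000)
cell (3,6): code 0001 → (3.470,6.000)–(3.000,6.386)
total: 12 segments, chained into 1 closed loop(s), length Σ = 10.650872

segments=12 loops=1 length=10.651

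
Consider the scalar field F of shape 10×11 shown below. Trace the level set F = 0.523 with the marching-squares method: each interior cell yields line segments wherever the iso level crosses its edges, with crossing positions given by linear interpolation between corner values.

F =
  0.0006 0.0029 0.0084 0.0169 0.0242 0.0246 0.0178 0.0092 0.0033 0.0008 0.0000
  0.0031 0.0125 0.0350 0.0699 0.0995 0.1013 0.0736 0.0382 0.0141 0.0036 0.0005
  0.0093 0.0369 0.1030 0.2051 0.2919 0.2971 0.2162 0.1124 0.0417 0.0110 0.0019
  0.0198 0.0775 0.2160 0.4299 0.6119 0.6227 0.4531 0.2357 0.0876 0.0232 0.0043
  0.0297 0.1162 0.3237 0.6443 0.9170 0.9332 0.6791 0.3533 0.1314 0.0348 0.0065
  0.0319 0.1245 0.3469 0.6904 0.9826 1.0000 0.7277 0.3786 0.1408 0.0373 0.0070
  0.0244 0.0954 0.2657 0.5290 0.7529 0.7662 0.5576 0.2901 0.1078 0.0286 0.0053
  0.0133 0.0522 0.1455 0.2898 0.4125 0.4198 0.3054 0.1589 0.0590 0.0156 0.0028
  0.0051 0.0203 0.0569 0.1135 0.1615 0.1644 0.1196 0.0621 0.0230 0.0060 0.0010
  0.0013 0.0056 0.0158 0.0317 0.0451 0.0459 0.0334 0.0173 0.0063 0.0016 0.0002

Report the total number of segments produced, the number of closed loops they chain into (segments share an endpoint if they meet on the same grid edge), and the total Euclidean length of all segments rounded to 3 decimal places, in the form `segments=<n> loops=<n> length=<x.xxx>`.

cell (2,3): code 0100 → (2.722,4.000)–(3.000,3.512)
cell (2,4): code 1100 → (2.694,5.000)–(2.722,4.000)
cell (2,5): code 1000 → (3.000,5.588)–(2.694,5.000)
cell (3,2): code 0100 → (3.434,3.000)–(4.000,2.622)
cell (3,3): code 1110 → (3.000,3.512)–(3.434,3.000)
cell (3,5): code 1101 → (3.309,6.000)–(3.000,5.588)
cell (3,6): code 1000 → (4.000,6.479)–(3.309,6.000)
cell (4,2): code 0110 → (4.000,2.622)–(5.000,2.513)
cell (4,6): code 1001 → (5.000,6.586)–(4.000,6.479)
cell (5,2): code 0110 → (5.000,2.513)–(6.000,2.977)
cell (5,6): code 1001 → (6.000,6.129)–(5.000,6.586)
cell (6,2): code 0010 → (6.000,2.977)–(6.025,3.000)
cell (6,3): code 0011 → (6.025,3.000)–(6.675,4.000)
cell (6,4): code 0011 → (6.675,4.000)–(6.702,5.000)
cell (6,5): code 0011 → (6.702,5.000)–(6.137,6.000)
cell (6,6): code 0001 → (6.137,6.000)–(6.000,6.129)
total: 16 segments, chained into 1 closed loop(s), length Σ = 12.710627

segments=16 loops=1 length=12.711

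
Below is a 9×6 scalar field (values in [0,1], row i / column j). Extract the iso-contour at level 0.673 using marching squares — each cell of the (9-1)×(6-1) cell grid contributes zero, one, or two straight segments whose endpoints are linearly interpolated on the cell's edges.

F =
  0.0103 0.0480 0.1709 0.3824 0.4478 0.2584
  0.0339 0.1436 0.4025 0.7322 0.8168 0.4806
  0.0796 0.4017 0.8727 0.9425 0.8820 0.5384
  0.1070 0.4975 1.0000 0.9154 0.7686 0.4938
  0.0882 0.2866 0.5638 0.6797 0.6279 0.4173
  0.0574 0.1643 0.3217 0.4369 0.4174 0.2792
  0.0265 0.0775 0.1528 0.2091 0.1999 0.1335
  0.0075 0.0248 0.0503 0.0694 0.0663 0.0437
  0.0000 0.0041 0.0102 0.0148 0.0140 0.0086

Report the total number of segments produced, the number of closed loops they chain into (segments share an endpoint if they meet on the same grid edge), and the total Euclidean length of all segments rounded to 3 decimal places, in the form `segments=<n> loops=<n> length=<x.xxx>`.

cell (0,2): code 0100 → (0.831,3.000)–(1.000,2.820)
cell (0,3): code 1100 → (0.610,4.000)–(0.831,3.000)
cell (0,4): code 1000 → (1.000,4.428)–(0.610,4.000)
cell (1,1): code 0100 → (1.575,2.000)–(2.000,1.576)
cell (1,2): code 1110 → (1.000,2.820)–(1.575,2.000)
cell (1,4): code 1001 → (2.000,4.608)–(1.000,4.428)
cell (2,1): code 0110 → (2.000,1.576)–(3.000,1.349)
cell (2,4): code 1001 → (3.000,4.348)–(2.000,4.608)
cell (3,1): code 0010 → (3.000,1.349)–(3.750,2.000)
cell (3,2): code 0111 → (3.750,2.000)–(4.000,2.942)
cell (3,3): code 1011 → (4.000,3.129)–(3.679,4.000)
cell (3,4): code 0001 → (3.679,4.000)–(3.000,4.348)
cell (4,2): code 0010 → (4.000,2.942)–(4.028,3.000)
cell (4,3): code 0001 → (4.028,3.000)–(4.000,3.129)
total: 14 segments, chained into 1 closed loop(s), length Σ = 10.381473

segments=14 loops=1 length=10.381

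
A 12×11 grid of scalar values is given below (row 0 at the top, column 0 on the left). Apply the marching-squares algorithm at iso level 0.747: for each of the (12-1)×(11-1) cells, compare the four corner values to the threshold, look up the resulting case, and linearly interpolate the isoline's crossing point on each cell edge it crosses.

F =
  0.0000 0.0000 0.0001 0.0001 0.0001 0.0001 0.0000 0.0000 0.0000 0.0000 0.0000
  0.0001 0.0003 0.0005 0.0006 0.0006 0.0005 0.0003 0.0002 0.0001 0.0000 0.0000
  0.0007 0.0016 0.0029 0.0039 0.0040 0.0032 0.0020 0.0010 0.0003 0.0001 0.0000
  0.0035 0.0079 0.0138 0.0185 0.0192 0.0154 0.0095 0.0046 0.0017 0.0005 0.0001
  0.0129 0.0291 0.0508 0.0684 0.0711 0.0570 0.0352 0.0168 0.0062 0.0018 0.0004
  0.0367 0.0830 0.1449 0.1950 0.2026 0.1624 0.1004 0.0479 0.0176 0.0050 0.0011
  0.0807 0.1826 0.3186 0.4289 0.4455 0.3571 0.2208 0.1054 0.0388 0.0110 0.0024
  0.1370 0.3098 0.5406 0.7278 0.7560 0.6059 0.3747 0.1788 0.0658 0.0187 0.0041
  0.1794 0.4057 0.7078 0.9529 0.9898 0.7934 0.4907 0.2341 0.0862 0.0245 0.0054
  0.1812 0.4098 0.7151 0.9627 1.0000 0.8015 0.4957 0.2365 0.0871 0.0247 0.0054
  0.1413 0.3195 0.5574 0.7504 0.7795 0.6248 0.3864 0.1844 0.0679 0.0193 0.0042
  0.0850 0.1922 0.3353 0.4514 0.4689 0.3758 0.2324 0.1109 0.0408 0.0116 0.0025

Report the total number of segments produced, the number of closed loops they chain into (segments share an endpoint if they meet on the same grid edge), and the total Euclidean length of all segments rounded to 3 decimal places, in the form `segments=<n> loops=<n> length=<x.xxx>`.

cell (6,3): code 0100 → (6.971,4.000)–(7.000,3.681)
cell (6,4): code 1000 → (7.000,4.060)–(6.971,4.000)
cell (7,2): code 0100 → (7.085,3.000)–(8.000,2.160)
cell (7,3): code 1110 → (7.000,3.681)–(7.085,3.000)
cell (7,4): code 1101 → (7.753,5.000)–(7.000,4.060)
cell (7,5): code 1000 → (8.000,5.153)–(7.753,5.000)
cell (8,2): code 0110 → (8.000,2.160)–(9.000,2.129)
cell (8,5): code 1001 → (9.000,5.178)–(8.000,5.153)
cell (9,2): code 0110 → (9.000,2.129)–(10.000,2.982)
cell (9,4): code 1011 → (10.000,4.210)–(9.308,5.000)
cell (9,5): code 0001 → (9.308,5.000)–(9.000,5.178)
cell (10,2): code 0010 → (10.000,2.982)–(10.011,3.000)
cell (10,3): code 0011 → (10.011,3.000)–(10.105,4.000)
cell (10,4): code 0001 → (10.105,4.000)–(10.000,4.210)
total: 14 segments, chained into 1 closed loop(s), length Σ = 9.792049

segments=14 loops=1 length=9.792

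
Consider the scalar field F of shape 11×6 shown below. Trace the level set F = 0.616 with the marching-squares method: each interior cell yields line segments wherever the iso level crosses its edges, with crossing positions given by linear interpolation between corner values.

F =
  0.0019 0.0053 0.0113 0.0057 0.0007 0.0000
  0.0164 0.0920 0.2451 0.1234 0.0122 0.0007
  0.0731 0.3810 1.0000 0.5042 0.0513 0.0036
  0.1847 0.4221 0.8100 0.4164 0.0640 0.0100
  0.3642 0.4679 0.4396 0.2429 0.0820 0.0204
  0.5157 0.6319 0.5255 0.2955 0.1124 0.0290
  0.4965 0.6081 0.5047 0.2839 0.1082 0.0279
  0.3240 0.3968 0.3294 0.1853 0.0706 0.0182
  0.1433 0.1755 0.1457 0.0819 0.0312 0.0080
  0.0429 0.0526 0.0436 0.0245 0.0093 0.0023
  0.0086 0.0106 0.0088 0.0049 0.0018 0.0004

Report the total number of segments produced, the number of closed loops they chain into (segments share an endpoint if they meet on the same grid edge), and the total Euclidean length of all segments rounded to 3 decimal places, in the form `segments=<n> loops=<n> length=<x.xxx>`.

segments=10 loops=2 length=6.931

cell (1,1): code 0100 → (1.491,2.000)–(2.000,1.380)
cell (1,2): code 1000 → (2.000,2.775)–(1.491,2.000)
cell (2,1): code 0110 → (2.000,1.380)–(3.000,1.500)
cell (2,2): code 1001 → (3.000,2.493)–(2.000,2.775)
cell (3,1): code 0010 → (3.000,1.500)–(3.524,2.000)
cell (3,2): code 0001 → (3.524,2.000)–(3.000,2.493)
cell (4,0): code 0100 → (4.903,1.000)–(5.000,0.863)
cell (4,1): code 1000 → (5.000,1.149)–(4.903,1.000)
cell (5,0): code 0010 → (5.000,0.863)–(5.668,1.000)
cell (5,1): code 0001 → (5.668,1.000)–(5.000,1.149)
total: 10 segments, chained into 2 closed loop(s), length Σ = 6.930695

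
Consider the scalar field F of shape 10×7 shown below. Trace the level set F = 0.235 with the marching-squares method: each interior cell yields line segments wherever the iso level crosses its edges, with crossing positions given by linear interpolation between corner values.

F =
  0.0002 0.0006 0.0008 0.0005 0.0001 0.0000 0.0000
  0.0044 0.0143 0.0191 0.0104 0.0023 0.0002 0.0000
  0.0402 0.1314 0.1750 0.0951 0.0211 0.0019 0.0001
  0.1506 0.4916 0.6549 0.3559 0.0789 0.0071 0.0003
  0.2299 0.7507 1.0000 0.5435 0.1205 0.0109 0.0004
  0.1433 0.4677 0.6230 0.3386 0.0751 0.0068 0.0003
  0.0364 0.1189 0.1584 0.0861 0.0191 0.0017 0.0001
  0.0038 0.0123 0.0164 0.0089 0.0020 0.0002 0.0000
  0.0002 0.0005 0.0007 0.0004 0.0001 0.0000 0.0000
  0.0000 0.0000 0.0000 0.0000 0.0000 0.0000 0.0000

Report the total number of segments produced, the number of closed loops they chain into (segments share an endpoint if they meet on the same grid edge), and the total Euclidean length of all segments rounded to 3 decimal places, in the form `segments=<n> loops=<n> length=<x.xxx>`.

cell (2,0): code 0100 → (2.288,1.000)–(3.000,0.248)
cell (2,1): code 1100 → (2.125,2.000)–(2.288,1.000)
cell (2,2): code 1100 → (2.536,3.000)–(2.125,2.000)
cell (2,3): code 1000 → (3.000,3.436)–(2.536,3.000)
cell (3,0): code 0110 → (3.000,0.248)–(4.000,0.010)
cell (3,3): code 1001 → (4.000,3.729)–(3.000,3.436)
cell (4,0): code 0110 → (4.000,0.010)–(5.000,0.283)
cell (4,3): code 1001 → (5.000,3.393)–(4.000,3.729)
cell (5,0): code 0010 → (5.000,0.283)–(5.667,1.000)
cell (5,1): code 0011 → (5.667,1.000)–(5.835,2.000)
cell (5,2): code 0011 → (5.835,2.000)–(5.410,3.000)
cell (5,3): code 0001 → (5.410,3.000)–(5.000,3.393)
total: 12 segments, chained into 1 closed loop(s), length Σ = 11.577172

segments=12 loops=1 length=11.577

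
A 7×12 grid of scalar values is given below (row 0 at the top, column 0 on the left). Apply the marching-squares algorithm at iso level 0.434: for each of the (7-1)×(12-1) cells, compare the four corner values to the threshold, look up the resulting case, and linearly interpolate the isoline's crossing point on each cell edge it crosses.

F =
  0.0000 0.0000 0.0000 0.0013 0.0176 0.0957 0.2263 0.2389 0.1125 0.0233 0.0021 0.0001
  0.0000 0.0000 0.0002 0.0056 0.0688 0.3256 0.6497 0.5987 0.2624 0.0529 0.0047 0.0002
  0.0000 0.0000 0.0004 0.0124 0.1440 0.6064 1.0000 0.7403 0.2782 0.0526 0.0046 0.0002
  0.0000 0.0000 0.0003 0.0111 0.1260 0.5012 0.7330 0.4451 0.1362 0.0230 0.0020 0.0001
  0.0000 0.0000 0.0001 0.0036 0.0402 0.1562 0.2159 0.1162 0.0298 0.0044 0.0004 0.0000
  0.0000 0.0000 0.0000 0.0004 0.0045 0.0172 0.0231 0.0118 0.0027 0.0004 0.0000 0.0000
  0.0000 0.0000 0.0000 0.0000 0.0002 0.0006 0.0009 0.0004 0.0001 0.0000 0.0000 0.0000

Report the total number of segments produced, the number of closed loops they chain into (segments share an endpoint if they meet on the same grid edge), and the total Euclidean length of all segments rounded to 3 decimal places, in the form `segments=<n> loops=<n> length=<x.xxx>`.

cell (0,5): code 0100 → (0.491,6.000)–(1.000,5.334)
cell (0,6): code 1100 → (0.542,7.000)–(0.491,6.000)
cell (0,7): code 1000 → (1.000,7.490)–(0.542,7.000)
cell (1,4): code 0100 → (1.386,5.000)–(2.000,4.627)
cell (1,5): code 1110 → (1.000,5.334)–(1.386,5.000)
cell (1,7): code 1001 → (2.000,7.663)–(1.000,7.490)
cell (2,4): code 0110 → (2.000,4.627)–(3.000,4.821)
cell (2,7): code 1001 → (3.000,7.036)–(2.000,7.663)
cell (3,4): code 0010 → (3.000,4.821)–(3.195,5.000)
cell (3,5): code 0011 → (3.195,5.000)–(3.578,6.000)
cell (3,6): code 0011 → (3.578,6.000)–(3.034,7.000)
cell (3,7): code 0001 → (3.034,7.000)–(3.000,7.036)
total: 12 segments, chained into 1 closed loop(s), length Σ = 9.476159

segments=12 loops=1 length=9.476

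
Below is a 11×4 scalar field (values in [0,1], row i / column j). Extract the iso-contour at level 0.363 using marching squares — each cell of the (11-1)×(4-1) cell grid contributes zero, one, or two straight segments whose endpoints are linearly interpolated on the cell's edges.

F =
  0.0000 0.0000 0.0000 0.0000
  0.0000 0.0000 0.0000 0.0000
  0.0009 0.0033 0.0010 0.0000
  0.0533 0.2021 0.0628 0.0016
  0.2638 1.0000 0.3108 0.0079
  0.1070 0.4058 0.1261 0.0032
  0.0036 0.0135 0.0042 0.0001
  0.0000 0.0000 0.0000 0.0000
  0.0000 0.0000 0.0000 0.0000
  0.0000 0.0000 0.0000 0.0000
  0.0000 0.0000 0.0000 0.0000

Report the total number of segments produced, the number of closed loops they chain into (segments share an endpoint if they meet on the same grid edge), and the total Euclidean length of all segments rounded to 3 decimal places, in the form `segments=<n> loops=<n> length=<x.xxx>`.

segments=6 loops=1 length=5.263

cell (3,0): code 0100 → (3.202,1.000)–(4.000,0.135)
cell (3,1): code 1000 → (4.000,1.924)–(3.202,1.000)
cell (4,0): code 0110 → (4.000,0.135)–(5.000,0.857)
cell (4,1): code 1001 → (5.000,1.153)–(4.000,1.924)
cell (5,0): code 0010 → (5.000,0.857)–(5.109,1.000)
cell (5,1): code 0001 → (5.109,1.000)–(5.000,1.153)
total: 6 segments, chained into 1 closed loop(s), length Σ = 5.262867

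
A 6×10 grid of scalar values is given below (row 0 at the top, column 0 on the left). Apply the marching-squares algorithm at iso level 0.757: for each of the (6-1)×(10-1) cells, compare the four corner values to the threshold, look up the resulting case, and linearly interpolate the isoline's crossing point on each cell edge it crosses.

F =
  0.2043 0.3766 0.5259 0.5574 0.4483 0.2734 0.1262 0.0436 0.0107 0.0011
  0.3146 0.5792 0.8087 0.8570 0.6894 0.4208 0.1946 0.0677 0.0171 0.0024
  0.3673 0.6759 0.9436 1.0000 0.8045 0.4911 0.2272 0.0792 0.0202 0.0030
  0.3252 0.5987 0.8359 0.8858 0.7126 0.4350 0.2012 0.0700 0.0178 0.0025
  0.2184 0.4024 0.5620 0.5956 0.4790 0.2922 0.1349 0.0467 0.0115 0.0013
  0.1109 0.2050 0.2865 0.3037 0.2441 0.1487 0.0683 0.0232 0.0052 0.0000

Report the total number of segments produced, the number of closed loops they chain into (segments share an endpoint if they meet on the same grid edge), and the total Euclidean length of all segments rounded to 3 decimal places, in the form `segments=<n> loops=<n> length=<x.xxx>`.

cell (0,1): code 0100 → (0.817,2.000)–(1.000,1.775)
cell (0,2): code 1100 → (0.666,3.000)–(0.817,2.000)
cell (0,3): code 1000 → (1.000,3.597)–(0.666,3.000)
cell (1,1): code 0110 → (1.000,1.775)–(2.000,1.303)
cell (1,3): code 1101 → (1.587,4.000)–(1.000,3.597)
cell (1,4): code 1000 → (2.000,4.152)–(1.587,4.000)
cell (2,1): code 0110 → (2.000,1.303)–(3.000,1.667)
cell (2,3): code 1011 → (3.000,3.744)–(2.517,4.000)
cell (2,4): code 0001 → (2.517,4.000)–(2.000,4.152)
cell (3,1): code 0010 → (3.000,1.667)–(3.288,2.000)
cell (3,2): code 0011 → (3.288,2.000)–(3.444,3.000)
cell (3,3): code 0001 → (3.444,3.000)–(3.000,3.744)
total: 12 segments, chained into 1 closed loop(s), length Σ = 8.710940

segments=12 loops=1 length=8.711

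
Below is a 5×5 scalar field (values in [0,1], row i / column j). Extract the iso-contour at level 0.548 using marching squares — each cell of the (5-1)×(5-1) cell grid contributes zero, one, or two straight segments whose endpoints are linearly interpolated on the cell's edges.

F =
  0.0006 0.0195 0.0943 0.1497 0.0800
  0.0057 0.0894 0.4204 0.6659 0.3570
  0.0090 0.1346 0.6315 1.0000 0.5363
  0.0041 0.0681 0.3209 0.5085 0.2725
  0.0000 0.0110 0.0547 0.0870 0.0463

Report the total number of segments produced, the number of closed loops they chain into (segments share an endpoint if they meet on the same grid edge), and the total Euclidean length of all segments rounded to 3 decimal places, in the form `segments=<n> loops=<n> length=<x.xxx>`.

segments=8 loops=1 length=6.216

cell (0,2): code 0100 → (0.772,3.000)–(1.000,2.520)
cell (0,3): code 1000 → (1.000,3.382)–(0.772,3.000)
cell (1,1): code 0100 → (1.604,2.000)–(2.000,1.832)
cell (1,2): code 1110 → (1.000,2.520)–(1.604,2.000)
cell (1,3): code 1001 → (2.000,3.975)–(1.000,3.382)
cell (2,1): code 0010 → (2.000,1.832)–(2.269,2.000)
cell (2,2): code 0011 → (2.269,2.000)–(2.920,3.000)
cell (2,3): code 0001 → (2.920,3.000)–(2.000,3.975)
total: 8 segments, chained into 1 closed loop(s), length Σ = 6.216455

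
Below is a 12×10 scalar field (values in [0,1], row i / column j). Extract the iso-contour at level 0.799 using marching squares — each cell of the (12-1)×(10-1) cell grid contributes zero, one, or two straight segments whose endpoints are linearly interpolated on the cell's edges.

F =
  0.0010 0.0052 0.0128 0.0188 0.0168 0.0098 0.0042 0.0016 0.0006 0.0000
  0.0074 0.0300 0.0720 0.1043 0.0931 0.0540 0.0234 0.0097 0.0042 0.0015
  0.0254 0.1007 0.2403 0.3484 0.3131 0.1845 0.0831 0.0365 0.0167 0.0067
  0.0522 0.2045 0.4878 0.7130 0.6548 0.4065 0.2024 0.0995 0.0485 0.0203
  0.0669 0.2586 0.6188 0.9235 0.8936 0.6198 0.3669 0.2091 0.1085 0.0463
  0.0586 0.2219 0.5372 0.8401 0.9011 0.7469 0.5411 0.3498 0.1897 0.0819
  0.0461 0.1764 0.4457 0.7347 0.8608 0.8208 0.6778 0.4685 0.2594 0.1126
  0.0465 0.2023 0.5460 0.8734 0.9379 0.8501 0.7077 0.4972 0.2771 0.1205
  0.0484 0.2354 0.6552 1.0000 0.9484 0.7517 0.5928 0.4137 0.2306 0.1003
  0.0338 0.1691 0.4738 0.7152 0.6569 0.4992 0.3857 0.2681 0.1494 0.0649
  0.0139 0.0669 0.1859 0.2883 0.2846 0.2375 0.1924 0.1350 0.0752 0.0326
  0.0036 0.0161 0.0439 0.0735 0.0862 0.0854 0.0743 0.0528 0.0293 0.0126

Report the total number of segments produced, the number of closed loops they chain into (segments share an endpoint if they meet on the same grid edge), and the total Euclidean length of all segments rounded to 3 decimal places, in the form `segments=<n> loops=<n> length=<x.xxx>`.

segments=18 loops=1 length=14.044

cell (3,2): code 0100 → (3.409,3.000)–(4.000,2.591)
cell (3,3): code 1100 → (3.604,4.000)–(3.409,3.000)
cell (3,4): code 1000 → (4.000,4.346)–(3.604,4.000)
cell (4,2): code 0110 → (4.000,2.591)–(5.000,2.864)
cell (4,4): code 1001 → (5.000,4.662)–(4.000,4.346)
cell (5,2): code 0010 → (5.000,2.864)–(5.390,3.000)
cell (5,3): code 0111 → (5.390,3.000)–(6.000,3.510)
cell (5,4): code 1101 → (5.705,5.000)–(5.000,4.662)
cell (5,5): code 1000 → (6.000,5.152)–(5.705,5.000)
cell (6,2): code 0100 → (6.464,3.000)–(7.000,2.773)
cell (6,3): code 1110 → (6.000,3.510)–(6.464,3.000)
cell (6,5): code 1001 → (7.000,5.359)–(6.000,5.152)
cell (7,2): code 0110 → (7.000,2.773)–(8.000,2.417)
cell (7,4): code 1011 → (8.000,4.760)–(7.519,5.000)
cell (7,5): code 0001 → (7.519,5.000)–(7.000,5.359)
cell (8,2): code 0010 → (8.000,2.417)–(8.706,3.000)
cell (8,3): code 0011 → (8.706,3.000)–(8.513,4.000)
cell (8,4): code 0001 → (8.513,4.000)–(8.000,4.760)
total: 18 segments, chained into 1 closed loop(s), length Σ = 14.043764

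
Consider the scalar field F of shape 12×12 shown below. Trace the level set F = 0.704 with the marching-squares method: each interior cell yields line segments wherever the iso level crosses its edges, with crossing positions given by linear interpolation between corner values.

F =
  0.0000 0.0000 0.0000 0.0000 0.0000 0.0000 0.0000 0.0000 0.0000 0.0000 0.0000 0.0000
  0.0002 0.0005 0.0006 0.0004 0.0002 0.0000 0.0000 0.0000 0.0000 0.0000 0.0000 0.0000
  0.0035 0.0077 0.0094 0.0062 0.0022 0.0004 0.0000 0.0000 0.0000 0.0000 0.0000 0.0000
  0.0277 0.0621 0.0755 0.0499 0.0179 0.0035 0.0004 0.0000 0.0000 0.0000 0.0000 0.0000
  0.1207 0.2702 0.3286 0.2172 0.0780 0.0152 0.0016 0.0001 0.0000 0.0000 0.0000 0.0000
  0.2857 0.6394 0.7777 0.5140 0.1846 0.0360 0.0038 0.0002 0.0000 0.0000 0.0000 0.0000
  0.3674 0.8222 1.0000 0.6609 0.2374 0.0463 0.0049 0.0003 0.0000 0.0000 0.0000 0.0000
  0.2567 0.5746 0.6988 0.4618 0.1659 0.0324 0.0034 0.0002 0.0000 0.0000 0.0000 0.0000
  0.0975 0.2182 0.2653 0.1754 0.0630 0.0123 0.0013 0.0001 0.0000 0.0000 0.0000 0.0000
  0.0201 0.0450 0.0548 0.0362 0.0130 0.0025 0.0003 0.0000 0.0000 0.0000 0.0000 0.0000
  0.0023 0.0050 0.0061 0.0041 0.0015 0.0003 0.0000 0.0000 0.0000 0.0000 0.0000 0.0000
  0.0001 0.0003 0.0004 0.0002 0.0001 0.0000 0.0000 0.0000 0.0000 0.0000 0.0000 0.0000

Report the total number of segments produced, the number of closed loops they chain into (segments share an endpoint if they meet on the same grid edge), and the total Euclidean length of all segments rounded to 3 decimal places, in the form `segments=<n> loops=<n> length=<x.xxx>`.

cell (4,1): code 0100 → (4.836,2.000)–(5.000,1.467)
cell (4,2): code 1000 → (5.000,2.279)–(4.836,2.000)
cell (5,0): code 0100 → (5.353,1.000)–(6.000,0.740)
cell (5,1): code 1110 → (5.000,1.467)–(5.353,1.000)
cell (5,2): code 1001 → (6.000,2.873)–(5.000,2.279)
cell (6,0): code 0010 → (6.000,0.740)–(6.477,1.000)
cell (6,1): code 0011 → (6.477,1.000)–(6.983,2.000)
cell (6,2): code 0001 → (6.983,2.000)–(6.000,2.873)
total: 8 segments, chained into 1 closed loop(s), length Σ = 6.305528

segments=8 loops=1 length=6.306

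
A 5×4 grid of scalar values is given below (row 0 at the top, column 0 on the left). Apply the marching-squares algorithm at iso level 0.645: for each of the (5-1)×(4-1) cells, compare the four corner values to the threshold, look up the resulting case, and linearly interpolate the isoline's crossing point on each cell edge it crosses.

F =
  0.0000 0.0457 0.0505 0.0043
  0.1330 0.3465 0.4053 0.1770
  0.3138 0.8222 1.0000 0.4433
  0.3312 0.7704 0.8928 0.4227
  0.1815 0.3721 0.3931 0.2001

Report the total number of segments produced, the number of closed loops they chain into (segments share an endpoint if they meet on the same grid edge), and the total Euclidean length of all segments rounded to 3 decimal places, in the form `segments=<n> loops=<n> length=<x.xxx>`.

segments=8 loops=1 length=6.582

cell (1,0): code 0100 → (1.627,1.000)–(2.000,0.651)
cell (1,1): code 1100 → (1.403,2.000)–(1.627,1.000)
cell (1,2): code 1000 → (2.000,2.638)–(1.403,2.000)
cell (2,0): code 0110 → (2.000,0.651)–(3.000,0.714)
cell (2,2): code 1001 → (3.000,2.527)–(2.000,2.638)
cell (3,0): code 0010 → (3.000,0.714)–(3.315,1.000)
cell (3,1): code 0011 → (3.315,1.000)–(3.496,2.000)
cell (3,2): code 0001 → (3.496,2.000)–(3.000,2.527)
total: 8 segments, chained into 1 closed loop(s), length Σ = 6.581584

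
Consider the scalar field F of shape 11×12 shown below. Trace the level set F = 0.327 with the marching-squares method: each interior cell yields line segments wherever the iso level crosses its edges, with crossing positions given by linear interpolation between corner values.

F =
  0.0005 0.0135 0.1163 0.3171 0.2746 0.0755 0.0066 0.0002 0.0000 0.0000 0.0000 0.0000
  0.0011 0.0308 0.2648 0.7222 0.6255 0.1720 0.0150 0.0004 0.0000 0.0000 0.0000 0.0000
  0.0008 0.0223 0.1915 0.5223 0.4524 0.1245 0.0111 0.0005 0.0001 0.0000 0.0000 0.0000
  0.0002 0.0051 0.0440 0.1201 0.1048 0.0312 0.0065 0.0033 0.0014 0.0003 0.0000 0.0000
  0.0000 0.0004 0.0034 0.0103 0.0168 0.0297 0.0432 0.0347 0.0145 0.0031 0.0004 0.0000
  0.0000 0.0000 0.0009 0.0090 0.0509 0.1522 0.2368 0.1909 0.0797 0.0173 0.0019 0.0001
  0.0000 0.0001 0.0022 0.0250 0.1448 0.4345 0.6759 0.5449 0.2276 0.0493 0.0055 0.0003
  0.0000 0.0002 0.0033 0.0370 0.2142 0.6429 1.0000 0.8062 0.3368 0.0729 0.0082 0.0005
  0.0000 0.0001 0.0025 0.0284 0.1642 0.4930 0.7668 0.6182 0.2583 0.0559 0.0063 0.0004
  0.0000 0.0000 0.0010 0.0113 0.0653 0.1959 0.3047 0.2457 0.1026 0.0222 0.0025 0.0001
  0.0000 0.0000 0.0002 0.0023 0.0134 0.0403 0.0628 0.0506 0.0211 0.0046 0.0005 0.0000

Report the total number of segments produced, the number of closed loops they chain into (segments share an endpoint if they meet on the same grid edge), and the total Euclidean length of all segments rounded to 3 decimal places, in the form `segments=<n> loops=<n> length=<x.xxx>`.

cell (0,2): code 0100 → (0.024,3.000)–(1.000,2.136)
cell (0,3): code 1100 → (0.149,4.000)–(0.024,3.000)
cell (0,4): code 1000 → (1.000,4.658)–(0.149,4.000)
cell (1,2): code 0110 → (1.000,2.136)–(2.000,2.410)
cell (1,4): code 1001 → (2.000,4.382)–(1.000,4.658)
cell (2,2): code 0010 → (2.000,2.410)–(2.486,3.000)
cell (2,3): code 0011 → (2.486,3.000)–(2.361,4.000)
cell (2,4): code 0001 → (2.361,4.000)–(2.000,4.382)
cell (5,4): code 0100 → (5.619,5.000)–(6.000,4.629)
cell (5,5): code 1100 → (5.205,6.000)–(5.619,5.000)
cell (5,6): code 1100 → (5.384,7.000)–(5.205,6.000)
cell (5,7): code 1000 → (6.000,7.687)–(5.384,7.000)
cell (6,4): code 0110 → (6.000,4.629)–(7.000,4.263)
cell (6,7): code 1101 → (6.910,8.000)–(6.000,7.687)
cell (6,8): code 1000 → (7.000,8.037)–(6.910,8.000)
cell (7,4): code 0110 → (7.000,4.263)–(8.000,4.495)
cell (7,7): code 1011 → (8.000,7.809)–(7.125,8.000)
cell (7,8): code 0001 → (7.125,8.000)–(7.000,8.037)
cell (8,4): code 0010 → (8.000,4.495)–(8.559,5.000)
cell (8,5): code 0011 → (8.559,5.000)–(8.952,6.000)
cell (8,6): code 0011 → (8.952,6.000)–(8.782,7.000)
cell (8,7): code 0001 → (8.782,7.000)–(8.000,7.809)
total: 22 segments, chained into 2 closed loop(s), length Σ = 19.454628

segments=22 loops=2 length=19.455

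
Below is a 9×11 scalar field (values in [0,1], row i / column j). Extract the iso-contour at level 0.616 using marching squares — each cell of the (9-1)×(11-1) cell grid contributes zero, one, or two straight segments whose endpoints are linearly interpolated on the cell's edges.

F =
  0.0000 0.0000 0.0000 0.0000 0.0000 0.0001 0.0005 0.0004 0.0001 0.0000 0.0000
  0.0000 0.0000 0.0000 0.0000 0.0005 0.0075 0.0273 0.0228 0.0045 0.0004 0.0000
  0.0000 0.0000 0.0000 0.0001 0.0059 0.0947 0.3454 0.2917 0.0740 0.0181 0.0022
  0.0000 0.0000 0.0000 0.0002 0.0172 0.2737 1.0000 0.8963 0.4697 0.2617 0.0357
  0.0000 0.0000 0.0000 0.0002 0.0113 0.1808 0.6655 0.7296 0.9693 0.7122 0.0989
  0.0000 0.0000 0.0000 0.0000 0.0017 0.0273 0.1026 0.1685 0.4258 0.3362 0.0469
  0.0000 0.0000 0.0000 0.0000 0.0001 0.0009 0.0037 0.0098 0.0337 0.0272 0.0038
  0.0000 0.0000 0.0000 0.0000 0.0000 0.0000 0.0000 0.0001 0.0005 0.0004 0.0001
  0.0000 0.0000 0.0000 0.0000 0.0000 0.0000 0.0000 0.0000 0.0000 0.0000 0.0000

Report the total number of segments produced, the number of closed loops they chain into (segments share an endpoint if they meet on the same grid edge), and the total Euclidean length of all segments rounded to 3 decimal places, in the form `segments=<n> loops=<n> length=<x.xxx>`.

cell (2,5): code 0100 → (2.413,6.000)–(3.000,5.471)
cell (2,6): code 1100 → (2.536,7.000)–(2.413,6.000)
cell (2,7): code 1000 → (3.000,7.657)–(2.536,7.000)
cell (3,5): code 0110 → (3.000,5.471)–(4.000,5.898)
cell (3,7): code 1101 → (3.293,8.000)–(3.000,7.657)
cell (3,8): code 1100 → (3.786,9.000)–(3.293,8.000)
cell (3,9): code 1000 → (4.000,9.157)–(3.786,9.000)
cell (4,5): code 0010 → (4.000,5.898)–(4.088,6.000)
cell (4,6): code 0011 → (4.088,6.000)–(4.202,7.000)
cell (4,7): code 0011 → (4.202,7.000)–(4.650,8.000)
cell (4,8): code 0011 → (4.650,8.000)–(4.256,9.000)
cell (4,9): code 0001 → (4.256,9.000)–(4.000,9.157)
total: 12 segments, chained into 1 closed loop(s), length Σ = 9.131603

segments=12 loops=1 length=9.132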